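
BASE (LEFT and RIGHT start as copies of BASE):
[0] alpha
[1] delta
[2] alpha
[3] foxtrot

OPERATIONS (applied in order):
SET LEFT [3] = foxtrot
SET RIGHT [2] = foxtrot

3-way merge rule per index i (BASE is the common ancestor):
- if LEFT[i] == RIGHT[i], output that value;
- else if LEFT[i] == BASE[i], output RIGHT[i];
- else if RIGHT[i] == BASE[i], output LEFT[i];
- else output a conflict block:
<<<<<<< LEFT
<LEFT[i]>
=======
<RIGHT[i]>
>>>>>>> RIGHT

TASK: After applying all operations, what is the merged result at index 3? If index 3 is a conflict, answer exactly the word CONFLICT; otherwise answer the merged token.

Final LEFT:  [alpha, delta, alpha, foxtrot]
Final RIGHT: [alpha, delta, foxtrot, foxtrot]
i=0: L=alpha R=alpha -> agree -> alpha
i=1: L=delta R=delta -> agree -> delta
i=2: L=alpha=BASE, R=foxtrot -> take RIGHT -> foxtrot
i=3: L=foxtrot R=foxtrot -> agree -> foxtrot
Index 3 -> foxtrot

Answer: foxtrot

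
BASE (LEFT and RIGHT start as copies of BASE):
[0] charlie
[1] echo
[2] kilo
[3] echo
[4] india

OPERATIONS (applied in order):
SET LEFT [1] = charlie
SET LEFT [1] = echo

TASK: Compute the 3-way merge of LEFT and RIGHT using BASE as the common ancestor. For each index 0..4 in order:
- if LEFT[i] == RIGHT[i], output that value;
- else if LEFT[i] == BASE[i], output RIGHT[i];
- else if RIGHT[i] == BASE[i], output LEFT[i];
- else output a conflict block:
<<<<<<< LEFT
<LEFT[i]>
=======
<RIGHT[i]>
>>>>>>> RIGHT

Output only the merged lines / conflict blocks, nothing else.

Answer: charlie
echo
kilo
echo
india

Derivation:
Final LEFT:  [charlie, echo, kilo, echo, india]
Final RIGHT: [charlie, echo, kilo, echo, india]
i=0: L=charlie R=charlie -> agree -> charlie
i=1: L=echo R=echo -> agree -> echo
i=2: L=kilo R=kilo -> agree -> kilo
i=3: L=echo R=echo -> agree -> echo
i=4: L=india R=india -> agree -> india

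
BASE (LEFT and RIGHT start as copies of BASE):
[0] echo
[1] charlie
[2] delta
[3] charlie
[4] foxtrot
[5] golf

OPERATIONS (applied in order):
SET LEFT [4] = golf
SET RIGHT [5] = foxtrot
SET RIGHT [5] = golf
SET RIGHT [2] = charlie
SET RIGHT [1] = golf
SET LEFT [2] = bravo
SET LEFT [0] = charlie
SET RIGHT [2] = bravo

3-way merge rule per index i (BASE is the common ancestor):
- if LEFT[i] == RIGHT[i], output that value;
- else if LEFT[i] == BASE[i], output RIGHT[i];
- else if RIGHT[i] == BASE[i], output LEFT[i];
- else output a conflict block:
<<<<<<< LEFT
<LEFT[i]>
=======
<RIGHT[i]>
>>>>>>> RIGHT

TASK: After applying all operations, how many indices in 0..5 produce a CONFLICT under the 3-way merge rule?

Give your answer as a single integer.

Answer: 0

Derivation:
Final LEFT:  [charlie, charlie, bravo, charlie, golf, golf]
Final RIGHT: [echo, golf, bravo, charlie, foxtrot, golf]
i=0: L=charlie, R=echo=BASE -> take LEFT -> charlie
i=1: L=charlie=BASE, R=golf -> take RIGHT -> golf
i=2: L=bravo R=bravo -> agree -> bravo
i=3: L=charlie R=charlie -> agree -> charlie
i=4: L=golf, R=foxtrot=BASE -> take LEFT -> golf
i=5: L=golf R=golf -> agree -> golf
Conflict count: 0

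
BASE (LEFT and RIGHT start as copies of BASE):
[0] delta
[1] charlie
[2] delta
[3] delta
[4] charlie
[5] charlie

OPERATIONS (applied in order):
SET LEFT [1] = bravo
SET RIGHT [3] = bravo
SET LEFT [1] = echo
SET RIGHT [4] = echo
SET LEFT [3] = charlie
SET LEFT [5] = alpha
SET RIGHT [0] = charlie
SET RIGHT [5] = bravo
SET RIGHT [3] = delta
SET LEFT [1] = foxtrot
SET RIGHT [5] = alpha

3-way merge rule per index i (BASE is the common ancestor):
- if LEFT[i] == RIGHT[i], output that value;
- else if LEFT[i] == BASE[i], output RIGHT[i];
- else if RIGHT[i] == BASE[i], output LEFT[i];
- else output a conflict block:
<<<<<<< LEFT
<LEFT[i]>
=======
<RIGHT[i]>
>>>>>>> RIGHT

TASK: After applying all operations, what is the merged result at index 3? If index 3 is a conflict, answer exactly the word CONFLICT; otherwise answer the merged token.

Final LEFT:  [delta, foxtrot, delta, charlie, charlie, alpha]
Final RIGHT: [charlie, charlie, delta, delta, echo, alpha]
i=0: L=delta=BASE, R=charlie -> take RIGHT -> charlie
i=1: L=foxtrot, R=charlie=BASE -> take LEFT -> foxtrot
i=2: L=delta R=delta -> agree -> delta
i=3: L=charlie, R=delta=BASE -> take LEFT -> charlie
i=4: L=charlie=BASE, R=echo -> take RIGHT -> echo
i=5: L=alpha R=alpha -> agree -> alpha
Index 3 -> charlie

Answer: charlie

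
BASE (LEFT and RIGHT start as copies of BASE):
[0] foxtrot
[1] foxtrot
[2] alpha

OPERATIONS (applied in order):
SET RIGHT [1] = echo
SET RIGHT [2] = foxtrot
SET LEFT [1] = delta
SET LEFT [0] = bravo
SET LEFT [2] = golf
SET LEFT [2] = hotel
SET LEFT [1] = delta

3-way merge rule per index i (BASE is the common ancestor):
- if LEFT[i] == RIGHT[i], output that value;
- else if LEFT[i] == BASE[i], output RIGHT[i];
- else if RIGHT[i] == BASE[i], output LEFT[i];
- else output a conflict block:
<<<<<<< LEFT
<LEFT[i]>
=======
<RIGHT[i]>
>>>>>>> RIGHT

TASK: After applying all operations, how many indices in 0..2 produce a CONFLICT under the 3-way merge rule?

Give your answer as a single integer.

Answer: 2

Derivation:
Final LEFT:  [bravo, delta, hotel]
Final RIGHT: [foxtrot, echo, foxtrot]
i=0: L=bravo, R=foxtrot=BASE -> take LEFT -> bravo
i=1: BASE=foxtrot L=delta R=echo all differ -> CONFLICT
i=2: BASE=alpha L=hotel R=foxtrot all differ -> CONFLICT
Conflict count: 2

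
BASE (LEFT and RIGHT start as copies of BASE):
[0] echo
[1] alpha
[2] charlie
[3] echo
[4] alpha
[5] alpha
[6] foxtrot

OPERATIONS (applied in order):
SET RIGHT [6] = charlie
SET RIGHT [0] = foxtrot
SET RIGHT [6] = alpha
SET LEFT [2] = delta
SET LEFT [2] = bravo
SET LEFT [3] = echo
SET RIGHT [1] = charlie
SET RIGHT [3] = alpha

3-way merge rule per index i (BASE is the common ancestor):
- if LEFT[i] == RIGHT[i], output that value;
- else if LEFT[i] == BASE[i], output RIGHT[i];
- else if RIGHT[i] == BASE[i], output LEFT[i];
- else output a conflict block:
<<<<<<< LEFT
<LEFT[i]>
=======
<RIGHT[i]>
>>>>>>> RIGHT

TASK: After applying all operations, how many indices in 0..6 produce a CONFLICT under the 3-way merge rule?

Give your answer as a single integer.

Answer: 0

Derivation:
Final LEFT:  [echo, alpha, bravo, echo, alpha, alpha, foxtrot]
Final RIGHT: [foxtrot, charlie, charlie, alpha, alpha, alpha, alpha]
i=0: L=echo=BASE, R=foxtrot -> take RIGHT -> foxtrot
i=1: L=alpha=BASE, R=charlie -> take RIGHT -> charlie
i=2: L=bravo, R=charlie=BASE -> take LEFT -> bravo
i=3: L=echo=BASE, R=alpha -> take RIGHT -> alpha
i=4: L=alpha R=alpha -> agree -> alpha
i=5: L=alpha R=alpha -> agree -> alpha
i=6: L=foxtrot=BASE, R=alpha -> take RIGHT -> alpha
Conflict count: 0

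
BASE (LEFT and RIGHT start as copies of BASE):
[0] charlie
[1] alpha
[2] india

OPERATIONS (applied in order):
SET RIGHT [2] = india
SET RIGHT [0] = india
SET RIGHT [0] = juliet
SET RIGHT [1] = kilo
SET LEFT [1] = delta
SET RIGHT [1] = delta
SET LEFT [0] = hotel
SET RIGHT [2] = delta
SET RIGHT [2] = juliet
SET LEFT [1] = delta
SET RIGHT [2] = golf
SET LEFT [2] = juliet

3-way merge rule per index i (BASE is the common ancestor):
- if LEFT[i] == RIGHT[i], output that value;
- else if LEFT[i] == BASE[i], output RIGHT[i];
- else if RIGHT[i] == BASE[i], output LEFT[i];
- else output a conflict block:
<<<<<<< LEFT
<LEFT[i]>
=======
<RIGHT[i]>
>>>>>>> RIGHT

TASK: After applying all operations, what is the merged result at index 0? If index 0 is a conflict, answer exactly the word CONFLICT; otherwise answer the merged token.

Final LEFT:  [hotel, delta, juliet]
Final RIGHT: [juliet, delta, golf]
i=0: BASE=charlie L=hotel R=juliet all differ -> CONFLICT
i=1: L=delta R=delta -> agree -> delta
i=2: BASE=india L=juliet R=golf all differ -> CONFLICT
Index 0 -> CONFLICT

Answer: CONFLICT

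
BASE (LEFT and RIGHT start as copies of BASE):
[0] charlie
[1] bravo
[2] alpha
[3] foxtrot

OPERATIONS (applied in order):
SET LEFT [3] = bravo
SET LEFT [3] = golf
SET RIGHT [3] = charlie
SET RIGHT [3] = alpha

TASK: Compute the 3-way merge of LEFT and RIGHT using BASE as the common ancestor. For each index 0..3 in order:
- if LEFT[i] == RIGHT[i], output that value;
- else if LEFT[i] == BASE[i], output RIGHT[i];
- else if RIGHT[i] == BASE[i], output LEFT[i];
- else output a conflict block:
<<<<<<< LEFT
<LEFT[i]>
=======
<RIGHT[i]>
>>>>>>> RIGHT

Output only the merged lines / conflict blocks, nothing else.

Answer: charlie
bravo
alpha
<<<<<<< LEFT
golf
=======
alpha
>>>>>>> RIGHT

Derivation:
Final LEFT:  [charlie, bravo, alpha, golf]
Final RIGHT: [charlie, bravo, alpha, alpha]
i=0: L=charlie R=charlie -> agree -> charlie
i=1: L=bravo R=bravo -> agree -> bravo
i=2: L=alpha R=alpha -> agree -> alpha
i=3: BASE=foxtrot L=golf R=alpha all differ -> CONFLICT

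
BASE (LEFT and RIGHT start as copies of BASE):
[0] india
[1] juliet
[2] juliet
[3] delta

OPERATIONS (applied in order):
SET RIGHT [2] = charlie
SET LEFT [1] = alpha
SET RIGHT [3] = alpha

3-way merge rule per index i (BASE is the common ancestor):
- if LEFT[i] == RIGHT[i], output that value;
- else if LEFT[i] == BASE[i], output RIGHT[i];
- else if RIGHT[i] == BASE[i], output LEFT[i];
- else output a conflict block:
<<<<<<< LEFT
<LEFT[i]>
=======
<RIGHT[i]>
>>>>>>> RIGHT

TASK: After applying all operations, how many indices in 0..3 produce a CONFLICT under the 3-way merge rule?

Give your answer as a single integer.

Final LEFT:  [india, alpha, juliet, delta]
Final RIGHT: [india, juliet, charlie, alpha]
i=0: L=india R=india -> agree -> india
i=1: L=alpha, R=juliet=BASE -> take LEFT -> alpha
i=2: L=juliet=BASE, R=charlie -> take RIGHT -> charlie
i=3: L=delta=BASE, R=alpha -> take RIGHT -> alpha
Conflict count: 0

Answer: 0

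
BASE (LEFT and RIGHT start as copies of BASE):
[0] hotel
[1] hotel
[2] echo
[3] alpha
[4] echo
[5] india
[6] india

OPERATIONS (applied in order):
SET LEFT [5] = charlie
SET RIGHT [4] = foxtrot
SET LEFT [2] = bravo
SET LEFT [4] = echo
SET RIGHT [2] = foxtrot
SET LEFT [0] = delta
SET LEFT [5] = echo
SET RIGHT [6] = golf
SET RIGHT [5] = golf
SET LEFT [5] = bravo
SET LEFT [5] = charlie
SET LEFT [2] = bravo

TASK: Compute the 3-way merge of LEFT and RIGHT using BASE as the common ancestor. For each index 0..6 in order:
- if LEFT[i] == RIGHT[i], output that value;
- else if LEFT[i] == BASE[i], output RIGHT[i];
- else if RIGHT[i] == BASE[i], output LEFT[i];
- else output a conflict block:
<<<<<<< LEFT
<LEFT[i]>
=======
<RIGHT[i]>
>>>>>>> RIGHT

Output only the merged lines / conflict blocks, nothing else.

Answer: delta
hotel
<<<<<<< LEFT
bravo
=======
foxtrot
>>>>>>> RIGHT
alpha
foxtrot
<<<<<<< LEFT
charlie
=======
golf
>>>>>>> RIGHT
golf

Derivation:
Final LEFT:  [delta, hotel, bravo, alpha, echo, charlie, india]
Final RIGHT: [hotel, hotel, foxtrot, alpha, foxtrot, golf, golf]
i=0: L=delta, R=hotel=BASE -> take LEFT -> delta
i=1: L=hotel R=hotel -> agree -> hotel
i=2: BASE=echo L=bravo R=foxtrot all differ -> CONFLICT
i=3: L=alpha R=alpha -> agree -> alpha
i=4: L=echo=BASE, R=foxtrot -> take RIGHT -> foxtrot
i=5: BASE=india L=charlie R=golf all differ -> CONFLICT
i=6: L=india=BASE, R=golf -> take RIGHT -> golf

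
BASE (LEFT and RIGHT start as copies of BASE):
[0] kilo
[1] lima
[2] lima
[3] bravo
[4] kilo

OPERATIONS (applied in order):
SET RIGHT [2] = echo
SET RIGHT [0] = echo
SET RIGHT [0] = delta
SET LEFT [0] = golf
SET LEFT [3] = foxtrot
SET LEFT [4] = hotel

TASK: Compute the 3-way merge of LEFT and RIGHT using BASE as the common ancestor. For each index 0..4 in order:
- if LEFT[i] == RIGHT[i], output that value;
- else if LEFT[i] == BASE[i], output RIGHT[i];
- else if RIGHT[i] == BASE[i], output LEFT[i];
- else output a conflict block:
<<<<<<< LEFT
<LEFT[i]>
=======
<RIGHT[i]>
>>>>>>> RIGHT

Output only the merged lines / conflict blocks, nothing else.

Answer: <<<<<<< LEFT
golf
=======
delta
>>>>>>> RIGHT
lima
echo
foxtrot
hotel

Derivation:
Final LEFT:  [golf, lima, lima, foxtrot, hotel]
Final RIGHT: [delta, lima, echo, bravo, kilo]
i=0: BASE=kilo L=golf R=delta all differ -> CONFLICT
i=1: L=lima R=lima -> agree -> lima
i=2: L=lima=BASE, R=echo -> take RIGHT -> echo
i=3: L=foxtrot, R=bravo=BASE -> take LEFT -> foxtrot
i=4: L=hotel, R=kilo=BASE -> take LEFT -> hotel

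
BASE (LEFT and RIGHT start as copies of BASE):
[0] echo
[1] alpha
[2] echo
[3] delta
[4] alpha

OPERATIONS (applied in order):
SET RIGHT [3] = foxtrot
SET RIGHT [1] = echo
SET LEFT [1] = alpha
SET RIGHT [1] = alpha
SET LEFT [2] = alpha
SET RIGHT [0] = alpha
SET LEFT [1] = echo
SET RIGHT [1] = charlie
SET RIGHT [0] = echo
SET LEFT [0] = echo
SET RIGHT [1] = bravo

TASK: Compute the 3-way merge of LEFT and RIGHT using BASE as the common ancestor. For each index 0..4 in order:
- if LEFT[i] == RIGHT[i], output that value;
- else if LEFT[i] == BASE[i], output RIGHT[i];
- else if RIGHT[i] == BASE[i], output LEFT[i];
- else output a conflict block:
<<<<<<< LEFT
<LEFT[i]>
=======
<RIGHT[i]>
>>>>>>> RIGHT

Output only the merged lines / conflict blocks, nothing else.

Final LEFT:  [echo, echo, alpha, delta, alpha]
Final RIGHT: [echo, bravo, echo, foxtrot, alpha]
i=0: L=echo R=echo -> agree -> echo
i=1: BASE=alpha L=echo R=bravo all differ -> CONFLICT
i=2: L=alpha, R=echo=BASE -> take LEFT -> alpha
i=3: L=delta=BASE, R=foxtrot -> take RIGHT -> foxtrot
i=4: L=alpha R=alpha -> agree -> alpha

Answer: echo
<<<<<<< LEFT
echo
=======
bravo
>>>>>>> RIGHT
alpha
foxtrot
alpha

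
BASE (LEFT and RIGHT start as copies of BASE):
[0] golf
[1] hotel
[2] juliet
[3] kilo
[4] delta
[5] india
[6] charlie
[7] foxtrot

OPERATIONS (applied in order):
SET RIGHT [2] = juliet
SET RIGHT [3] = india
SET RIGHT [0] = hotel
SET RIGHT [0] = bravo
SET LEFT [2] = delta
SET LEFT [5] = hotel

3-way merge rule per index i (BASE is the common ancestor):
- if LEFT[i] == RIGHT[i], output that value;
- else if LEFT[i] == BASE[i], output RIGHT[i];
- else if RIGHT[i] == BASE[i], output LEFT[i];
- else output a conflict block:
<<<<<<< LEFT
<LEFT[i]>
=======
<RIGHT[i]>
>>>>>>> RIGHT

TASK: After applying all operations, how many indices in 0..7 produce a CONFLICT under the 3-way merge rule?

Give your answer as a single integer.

Answer: 0

Derivation:
Final LEFT:  [golf, hotel, delta, kilo, delta, hotel, charlie, foxtrot]
Final RIGHT: [bravo, hotel, juliet, india, delta, india, charlie, foxtrot]
i=0: L=golf=BASE, R=bravo -> take RIGHT -> bravo
i=1: L=hotel R=hotel -> agree -> hotel
i=2: L=delta, R=juliet=BASE -> take LEFT -> delta
i=3: L=kilo=BASE, R=india -> take RIGHT -> india
i=4: L=delta R=delta -> agree -> delta
i=5: L=hotel, R=india=BASE -> take LEFT -> hotel
i=6: L=charlie R=charlie -> agree -> charlie
i=7: L=foxtrot R=foxtrot -> agree -> foxtrot
Conflict count: 0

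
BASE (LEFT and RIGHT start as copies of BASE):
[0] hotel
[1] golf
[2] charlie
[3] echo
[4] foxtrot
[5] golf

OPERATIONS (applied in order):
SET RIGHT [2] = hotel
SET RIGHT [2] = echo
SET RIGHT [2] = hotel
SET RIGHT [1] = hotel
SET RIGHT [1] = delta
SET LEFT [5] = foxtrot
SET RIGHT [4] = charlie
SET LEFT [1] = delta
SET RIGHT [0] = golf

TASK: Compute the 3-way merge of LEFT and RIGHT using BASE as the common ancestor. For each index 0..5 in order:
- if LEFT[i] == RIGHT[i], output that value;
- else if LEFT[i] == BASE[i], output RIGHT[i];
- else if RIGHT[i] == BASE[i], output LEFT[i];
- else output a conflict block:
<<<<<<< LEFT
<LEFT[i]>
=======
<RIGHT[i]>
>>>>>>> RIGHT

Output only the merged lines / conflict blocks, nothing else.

Answer: golf
delta
hotel
echo
charlie
foxtrot

Derivation:
Final LEFT:  [hotel, delta, charlie, echo, foxtrot, foxtrot]
Final RIGHT: [golf, delta, hotel, echo, charlie, golf]
i=0: L=hotel=BASE, R=golf -> take RIGHT -> golf
i=1: L=delta R=delta -> agree -> delta
i=2: L=charlie=BASE, R=hotel -> take RIGHT -> hotel
i=3: L=echo R=echo -> agree -> echo
i=4: L=foxtrot=BASE, R=charlie -> take RIGHT -> charlie
i=5: L=foxtrot, R=golf=BASE -> take LEFT -> foxtrot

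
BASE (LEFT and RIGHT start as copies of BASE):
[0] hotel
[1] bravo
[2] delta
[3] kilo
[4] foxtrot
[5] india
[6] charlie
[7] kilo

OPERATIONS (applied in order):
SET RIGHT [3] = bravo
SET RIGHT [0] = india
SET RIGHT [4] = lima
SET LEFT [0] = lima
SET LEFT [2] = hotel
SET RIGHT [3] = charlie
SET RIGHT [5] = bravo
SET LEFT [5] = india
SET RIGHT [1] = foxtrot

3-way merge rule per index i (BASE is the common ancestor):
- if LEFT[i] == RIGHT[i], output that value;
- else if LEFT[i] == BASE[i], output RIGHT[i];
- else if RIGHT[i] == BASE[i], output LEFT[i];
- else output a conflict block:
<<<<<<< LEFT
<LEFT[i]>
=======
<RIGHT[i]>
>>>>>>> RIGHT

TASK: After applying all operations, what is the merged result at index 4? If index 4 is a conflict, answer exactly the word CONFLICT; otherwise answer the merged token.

Answer: lima

Derivation:
Final LEFT:  [lima, bravo, hotel, kilo, foxtrot, india, charlie, kilo]
Final RIGHT: [india, foxtrot, delta, charlie, lima, bravo, charlie, kilo]
i=0: BASE=hotel L=lima R=india all differ -> CONFLICT
i=1: L=bravo=BASE, R=foxtrot -> take RIGHT -> foxtrot
i=2: L=hotel, R=delta=BASE -> take LEFT -> hotel
i=3: L=kilo=BASE, R=charlie -> take RIGHT -> charlie
i=4: L=foxtrot=BASE, R=lima -> take RIGHT -> lima
i=5: L=india=BASE, R=bravo -> take RIGHT -> bravo
i=6: L=charlie R=charlie -> agree -> charlie
i=7: L=kilo R=kilo -> agree -> kilo
Index 4 -> lima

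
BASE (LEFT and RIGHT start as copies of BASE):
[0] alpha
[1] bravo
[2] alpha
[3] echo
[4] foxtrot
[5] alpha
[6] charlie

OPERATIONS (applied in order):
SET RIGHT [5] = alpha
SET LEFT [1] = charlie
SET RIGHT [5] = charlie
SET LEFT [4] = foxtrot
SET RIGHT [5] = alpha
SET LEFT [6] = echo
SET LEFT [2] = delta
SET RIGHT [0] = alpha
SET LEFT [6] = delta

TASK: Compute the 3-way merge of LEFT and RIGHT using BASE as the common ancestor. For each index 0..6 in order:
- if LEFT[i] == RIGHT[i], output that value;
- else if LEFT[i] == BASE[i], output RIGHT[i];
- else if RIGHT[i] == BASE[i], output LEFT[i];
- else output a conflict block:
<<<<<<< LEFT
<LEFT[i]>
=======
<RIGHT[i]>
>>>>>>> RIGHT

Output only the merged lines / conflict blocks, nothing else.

Answer: alpha
charlie
delta
echo
foxtrot
alpha
delta

Derivation:
Final LEFT:  [alpha, charlie, delta, echo, foxtrot, alpha, delta]
Final RIGHT: [alpha, bravo, alpha, echo, foxtrot, alpha, charlie]
i=0: L=alpha R=alpha -> agree -> alpha
i=1: L=charlie, R=bravo=BASE -> take LEFT -> charlie
i=2: L=delta, R=alpha=BASE -> take LEFT -> delta
i=3: L=echo R=echo -> agree -> echo
i=4: L=foxtrot R=foxtrot -> agree -> foxtrot
i=5: L=alpha R=alpha -> agree -> alpha
i=6: L=delta, R=charlie=BASE -> take LEFT -> delta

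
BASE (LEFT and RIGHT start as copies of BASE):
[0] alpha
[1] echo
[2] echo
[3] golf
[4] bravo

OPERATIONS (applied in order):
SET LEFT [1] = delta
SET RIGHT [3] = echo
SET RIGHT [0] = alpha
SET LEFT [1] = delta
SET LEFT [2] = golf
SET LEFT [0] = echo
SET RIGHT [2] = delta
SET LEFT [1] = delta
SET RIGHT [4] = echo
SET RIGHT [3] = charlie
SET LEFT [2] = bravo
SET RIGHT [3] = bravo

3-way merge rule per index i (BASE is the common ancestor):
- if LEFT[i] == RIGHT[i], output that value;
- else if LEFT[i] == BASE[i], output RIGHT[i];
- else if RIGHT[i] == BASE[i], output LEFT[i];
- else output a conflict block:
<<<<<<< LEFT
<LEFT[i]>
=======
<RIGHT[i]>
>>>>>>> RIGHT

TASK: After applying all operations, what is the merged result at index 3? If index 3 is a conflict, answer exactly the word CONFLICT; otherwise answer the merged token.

Answer: bravo

Derivation:
Final LEFT:  [echo, delta, bravo, golf, bravo]
Final RIGHT: [alpha, echo, delta, bravo, echo]
i=0: L=echo, R=alpha=BASE -> take LEFT -> echo
i=1: L=delta, R=echo=BASE -> take LEFT -> delta
i=2: BASE=echo L=bravo R=delta all differ -> CONFLICT
i=3: L=golf=BASE, R=bravo -> take RIGHT -> bravo
i=4: L=bravo=BASE, R=echo -> take RIGHT -> echo
Index 3 -> bravo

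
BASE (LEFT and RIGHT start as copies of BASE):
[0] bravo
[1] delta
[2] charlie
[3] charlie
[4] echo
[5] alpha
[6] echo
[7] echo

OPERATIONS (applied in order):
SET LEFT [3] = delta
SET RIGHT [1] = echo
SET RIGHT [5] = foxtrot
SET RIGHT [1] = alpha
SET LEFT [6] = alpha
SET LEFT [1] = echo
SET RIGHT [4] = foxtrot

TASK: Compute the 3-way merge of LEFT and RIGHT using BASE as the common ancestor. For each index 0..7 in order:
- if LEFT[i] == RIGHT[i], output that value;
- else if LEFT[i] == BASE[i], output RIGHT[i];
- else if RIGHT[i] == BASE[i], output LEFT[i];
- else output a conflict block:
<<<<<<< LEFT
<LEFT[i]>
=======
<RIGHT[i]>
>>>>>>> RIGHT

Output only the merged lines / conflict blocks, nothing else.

Final LEFT:  [bravo, echo, charlie, delta, echo, alpha, alpha, echo]
Final RIGHT: [bravo, alpha, charlie, charlie, foxtrot, foxtrot, echo, echo]
i=0: L=bravo R=bravo -> agree -> bravo
i=1: BASE=delta L=echo R=alpha all differ -> CONFLICT
i=2: L=charlie R=charlie -> agree -> charlie
i=3: L=delta, R=charlie=BASE -> take LEFT -> delta
i=4: L=echo=BASE, R=foxtrot -> take RIGHT -> foxtrot
i=5: L=alpha=BASE, R=foxtrot -> take RIGHT -> foxtrot
i=6: L=alpha, R=echo=BASE -> take LEFT -> alpha
i=7: L=echo R=echo -> agree -> echo

Answer: bravo
<<<<<<< LEFT
echo
=======
alpha
>>>>>>> RIGHT
charlie
delta
foxtrot
foxtrot
alpha
echo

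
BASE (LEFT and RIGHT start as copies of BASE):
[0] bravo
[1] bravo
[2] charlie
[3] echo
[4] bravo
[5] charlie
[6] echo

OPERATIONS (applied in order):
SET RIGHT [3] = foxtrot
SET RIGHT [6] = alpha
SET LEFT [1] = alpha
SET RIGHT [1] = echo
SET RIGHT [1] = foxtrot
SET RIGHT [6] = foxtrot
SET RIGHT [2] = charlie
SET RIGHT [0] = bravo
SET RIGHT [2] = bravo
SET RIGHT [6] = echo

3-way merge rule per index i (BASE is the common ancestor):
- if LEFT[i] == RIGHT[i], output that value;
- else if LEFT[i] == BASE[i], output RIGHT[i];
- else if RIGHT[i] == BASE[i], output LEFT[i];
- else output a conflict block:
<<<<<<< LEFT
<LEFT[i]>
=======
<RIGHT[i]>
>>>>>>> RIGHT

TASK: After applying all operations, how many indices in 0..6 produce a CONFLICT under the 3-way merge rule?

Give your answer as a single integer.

Final LEFT:  [bravo, alpha, charlie, echo, bravo, charlie, echo]
Final RIGHT: [bravo, foxtrot, bravo, foxtrot, bravo, charlie, echo]
i=0: L=bravo R=bravo -> agree -> bravo
i=1: BASE=bravo L=alpha R=foxtrot all differ -> CONFLICT
i=2: L=charlie=BASE, R=bravo -> take RIGHT -> bravo
i=3: L=echo=BASE, R=foxtrot -> take RIGHT -> foxtrot
i=4: L=bravo R=bravo -> agree -> bravo
i=5: L=charlie R=charlie -> agree -> charlie
i=6: L=echo R=echo -> agree -> echo
Conflict count: 1

Answer: 1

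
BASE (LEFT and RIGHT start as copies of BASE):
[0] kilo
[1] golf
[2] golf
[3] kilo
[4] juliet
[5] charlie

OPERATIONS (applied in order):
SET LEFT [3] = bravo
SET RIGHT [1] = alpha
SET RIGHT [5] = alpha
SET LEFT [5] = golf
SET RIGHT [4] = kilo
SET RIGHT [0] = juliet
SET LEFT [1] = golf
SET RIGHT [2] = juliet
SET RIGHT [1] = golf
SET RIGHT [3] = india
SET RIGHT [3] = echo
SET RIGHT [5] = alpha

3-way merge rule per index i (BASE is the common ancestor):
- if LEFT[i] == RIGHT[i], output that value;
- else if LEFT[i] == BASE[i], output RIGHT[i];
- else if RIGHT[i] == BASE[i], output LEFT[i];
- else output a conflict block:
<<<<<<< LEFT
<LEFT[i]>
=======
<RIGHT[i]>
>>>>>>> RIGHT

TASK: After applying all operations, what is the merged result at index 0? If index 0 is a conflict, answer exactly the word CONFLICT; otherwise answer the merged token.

Final LEFT:  [kilo, golf, golf, bravo, juliet, golf]
Final RIGHT: [juliet, golf, juliet, echo, kilo, alpha]
i=0: L=kilo=BASE, R=juliet -> take RIGHT -> juliet
i=1: L=golf R=golf -> agree -> golf
i=2: L=golf=BASE, R=juliet -> take RIGHT -> juliet
i=3: BASE=kilo L=bravo R=echo all differ -> CONFLICT
i=4: L=juliet=BASE, R=kilo -> take RIGHT -> kilo
i=5: BASE=charlie L=golf R=alpha all differ -> CONFLICT
Index 0 -> juliet

Answer: juliet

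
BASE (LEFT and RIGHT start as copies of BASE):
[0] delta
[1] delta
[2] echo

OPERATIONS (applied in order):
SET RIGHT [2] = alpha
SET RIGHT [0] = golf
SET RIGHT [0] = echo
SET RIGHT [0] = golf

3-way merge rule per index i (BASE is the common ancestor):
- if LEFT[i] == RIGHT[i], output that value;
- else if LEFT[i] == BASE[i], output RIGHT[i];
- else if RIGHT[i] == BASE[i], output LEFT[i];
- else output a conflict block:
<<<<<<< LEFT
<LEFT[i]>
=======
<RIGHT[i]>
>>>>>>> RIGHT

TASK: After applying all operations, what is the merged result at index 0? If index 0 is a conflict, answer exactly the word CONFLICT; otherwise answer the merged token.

Final LEFT:  [delta, delta, echo]
Final RIGHT: [golf, delta, alpha]
i=0: L=delta=BASE, R=golf -> take RIGHT -> golf
i=1: L=delta R=delta -> agree -> delta
i=2: L=echo=BASE, R=alpha -> take RIGHT -> alpha
Index 0 -> golf

Answer: golf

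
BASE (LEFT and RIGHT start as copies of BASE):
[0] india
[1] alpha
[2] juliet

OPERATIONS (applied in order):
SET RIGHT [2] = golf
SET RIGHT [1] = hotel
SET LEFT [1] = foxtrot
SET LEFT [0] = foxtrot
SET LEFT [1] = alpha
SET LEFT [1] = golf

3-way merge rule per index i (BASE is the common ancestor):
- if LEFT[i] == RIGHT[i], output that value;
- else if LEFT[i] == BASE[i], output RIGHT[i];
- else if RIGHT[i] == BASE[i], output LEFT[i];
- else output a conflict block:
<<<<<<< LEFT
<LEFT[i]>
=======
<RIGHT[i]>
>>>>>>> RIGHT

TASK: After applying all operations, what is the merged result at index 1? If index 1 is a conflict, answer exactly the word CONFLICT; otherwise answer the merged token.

Answer: CONFLICT

Derivation:
Final LEFT:  [foxtrot, golf, juliet]
Final RIGHT: [india, hotel, golf]
i=0: L=foxtrot, R=india=BASE -> take LEFT -> foxtrot
i=1: BASE=alpha L=golf R=hotel all differ -> CONFLICT
i=2: L=juliet=BASE, R=golf -> take RIGHT -> golf
Index 1 -> CONFLICT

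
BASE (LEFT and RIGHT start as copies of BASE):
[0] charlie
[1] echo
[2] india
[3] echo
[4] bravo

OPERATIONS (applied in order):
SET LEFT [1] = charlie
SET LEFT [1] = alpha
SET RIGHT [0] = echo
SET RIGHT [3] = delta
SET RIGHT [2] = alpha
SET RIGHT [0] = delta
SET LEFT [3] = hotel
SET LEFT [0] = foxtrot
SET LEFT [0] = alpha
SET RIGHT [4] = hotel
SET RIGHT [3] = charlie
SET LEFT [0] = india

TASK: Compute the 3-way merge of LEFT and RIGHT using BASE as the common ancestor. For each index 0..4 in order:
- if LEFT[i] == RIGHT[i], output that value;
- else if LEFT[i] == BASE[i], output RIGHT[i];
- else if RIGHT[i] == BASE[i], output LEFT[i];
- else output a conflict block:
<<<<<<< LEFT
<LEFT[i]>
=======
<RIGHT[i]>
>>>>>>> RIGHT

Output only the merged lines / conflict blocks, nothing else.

Answer: <<<<<<< LEFT
india
=======
delta
>>>>>>> RIGHT
alpha
alpha
<<<<<<< LEFT
hotel
=======
charlie
>>>>>>> RIGHT
hotel

Derivation:
Final LEFT:  [india, alpha, india, hotel, bravo]
Final RIGHT: [delta, echo, alpha, charlie, hotel]
i=0: BASE=charlie L=india R=delta all differ -> CONFLICT
i=1: L=alpha, R=echo=BASE -> take LEFT -> alpha
i=2: L=india=BASE, R=alpha -> take RIGHT -> alpha
i=3: BASE=echo L=hotel R=charlie all differ -> CONFLICT
i=4: L=bravo=BASE, R=hotel -> take RIGHT -> hotel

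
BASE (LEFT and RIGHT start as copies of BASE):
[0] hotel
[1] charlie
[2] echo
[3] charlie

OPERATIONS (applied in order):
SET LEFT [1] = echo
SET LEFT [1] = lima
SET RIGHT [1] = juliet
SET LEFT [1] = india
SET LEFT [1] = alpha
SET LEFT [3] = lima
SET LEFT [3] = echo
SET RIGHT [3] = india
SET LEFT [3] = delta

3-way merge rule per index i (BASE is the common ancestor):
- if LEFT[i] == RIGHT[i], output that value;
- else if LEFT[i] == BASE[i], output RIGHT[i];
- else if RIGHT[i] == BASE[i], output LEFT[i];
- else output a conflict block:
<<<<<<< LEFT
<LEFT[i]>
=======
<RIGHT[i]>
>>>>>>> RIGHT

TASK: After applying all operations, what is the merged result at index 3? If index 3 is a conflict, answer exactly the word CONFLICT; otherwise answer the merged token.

Answer: CONFLICT

Derivation:
Final LEFT:  [hotel, alpha, echo, delta]
Final RIGHT: [hotel, juliet, echo, india]
i=0: L=hotel R=hotel -> agree -> hotel
i=1: BASE=charlie L=alpha R=juliet all differ -> CONFLICT
i=2: L=echo R=echo -> agree -> echo
i=3: BASE=charlie L=delta R=india all differ -> CONFLICT
Index 3 -> CONFLICT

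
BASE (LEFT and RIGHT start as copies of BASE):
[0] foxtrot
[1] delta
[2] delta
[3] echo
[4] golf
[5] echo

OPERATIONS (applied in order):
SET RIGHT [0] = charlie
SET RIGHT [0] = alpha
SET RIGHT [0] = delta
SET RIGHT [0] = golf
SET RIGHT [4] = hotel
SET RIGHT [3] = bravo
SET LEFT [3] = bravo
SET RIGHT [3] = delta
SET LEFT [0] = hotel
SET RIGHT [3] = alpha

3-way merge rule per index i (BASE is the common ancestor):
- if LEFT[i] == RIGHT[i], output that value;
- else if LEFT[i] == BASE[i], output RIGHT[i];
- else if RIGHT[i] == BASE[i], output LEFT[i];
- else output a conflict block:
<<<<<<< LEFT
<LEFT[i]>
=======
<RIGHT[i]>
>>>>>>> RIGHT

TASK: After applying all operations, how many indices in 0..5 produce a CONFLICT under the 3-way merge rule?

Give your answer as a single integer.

Answer: 2

Derivation:
Final LEFT:  [hotel, delta, delta, bravo, golf, echo]
Final RIGHT: [golf, delta, delta, alpha, hotel, echo]
i=0: BASE=foxtrot L=hotel R=golf all differ -> CONFLICT
i=1: L=delta R=delta -> agree -> delta
i=2: L=delta R=delta -> agree -> delta
i=3: BASE=echo L=bravo R=alpha all differ -> CONFLICT
i=4: L=golf=BASE, R=hotel -> take RIGHT -> hotel
i=5: L=echo R=echo -> agree -> echo
Conflict count: 2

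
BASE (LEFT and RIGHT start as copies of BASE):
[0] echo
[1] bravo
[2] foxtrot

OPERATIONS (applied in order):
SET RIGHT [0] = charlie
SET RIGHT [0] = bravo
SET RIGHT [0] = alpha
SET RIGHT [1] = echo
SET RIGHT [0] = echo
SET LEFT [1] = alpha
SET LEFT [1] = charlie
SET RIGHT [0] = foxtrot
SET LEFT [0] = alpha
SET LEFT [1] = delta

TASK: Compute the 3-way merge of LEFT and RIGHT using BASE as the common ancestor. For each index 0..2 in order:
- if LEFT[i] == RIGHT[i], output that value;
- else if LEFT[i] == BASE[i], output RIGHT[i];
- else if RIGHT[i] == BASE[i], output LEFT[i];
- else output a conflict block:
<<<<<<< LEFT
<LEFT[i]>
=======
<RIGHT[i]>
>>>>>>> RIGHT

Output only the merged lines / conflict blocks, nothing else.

Answer: <<<<<<< LEFT
alpha
=======
foxtrot
>>>>>>> RIGHT
<<<<<<< LEFT
delta
=======
echo
>>>>>>> RIGHT
foxtrot

Derivation:
Final LEFT:  [alpha, delta, foxtrot]
Final RIGHT: [foxtrot, echo, foxtrot]
i=0: BASE=echo L=alpha R=foxtrot all differ -> CONFLICT
i=1: BASE=bravo L=delta R=echo all differ -> CONFLICT
i=2: L=foxtrot R=foxtrot -> agree -> foxtrot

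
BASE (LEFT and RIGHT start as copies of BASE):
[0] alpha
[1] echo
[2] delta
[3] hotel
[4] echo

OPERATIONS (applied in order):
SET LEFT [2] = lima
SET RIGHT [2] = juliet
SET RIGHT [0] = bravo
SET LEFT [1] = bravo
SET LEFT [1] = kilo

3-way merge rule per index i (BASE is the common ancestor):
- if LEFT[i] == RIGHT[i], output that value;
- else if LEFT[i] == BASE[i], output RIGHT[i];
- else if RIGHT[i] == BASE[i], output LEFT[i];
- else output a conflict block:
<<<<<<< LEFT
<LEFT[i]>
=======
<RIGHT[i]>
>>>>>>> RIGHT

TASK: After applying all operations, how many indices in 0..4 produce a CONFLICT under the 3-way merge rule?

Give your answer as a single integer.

Final LEFT:  [alpha, kilo, lima, hotel, echo]
Final RIGHT: [bravo, echo, juliet, hotel, echo]
i=0: L=alpha=BASE, R=bravo -> take RIGHT -> bravo
i=1: L=kilo, R=echo=BASE -> take LEFT -> kilo
i=2: BASE=delta L=lima R=juliet all differ -> CONFLICT
i=3: L=hotel R=hotel -> agree -> hotel
i=4: L=echo R=echo -> agree -> echo
Conflict count: 1

Answer: 1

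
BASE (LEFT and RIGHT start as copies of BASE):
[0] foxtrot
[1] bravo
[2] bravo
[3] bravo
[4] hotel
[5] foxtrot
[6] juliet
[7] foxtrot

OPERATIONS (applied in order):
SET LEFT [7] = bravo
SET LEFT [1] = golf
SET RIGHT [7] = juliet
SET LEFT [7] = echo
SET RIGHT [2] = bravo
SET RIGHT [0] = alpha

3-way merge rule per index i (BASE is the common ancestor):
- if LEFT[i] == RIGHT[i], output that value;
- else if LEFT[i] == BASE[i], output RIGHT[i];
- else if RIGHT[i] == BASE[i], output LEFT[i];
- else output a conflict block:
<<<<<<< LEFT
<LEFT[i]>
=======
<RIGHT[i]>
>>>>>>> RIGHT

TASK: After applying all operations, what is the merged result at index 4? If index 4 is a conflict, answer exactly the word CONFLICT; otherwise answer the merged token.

Final LEFT:  [foxtrot, golf, bravo, bravo, hotel, foxtrot, juliet, echo]
Final RIGHT: [alpha, bravo, bravo, bravo, hotel, foxtrot, juliet, juliet]
i=0: L=foxtrot=BASE, R=alpha -> take RIGHT -> alpha
i=1: L=golf, R=bravo=BASE -> take LEFT -> golf
i=2: L=bravo R=bravo -> agree -> bravo
i=3: L=bravo R=bravo -> agree -> bravo
i=4: L=hotel R=hotel -> agree -> hotel
i=5: L=foxtrot R=foxtrot -> agree -> foxtrot
i=6: L=juliet R=juliet -> agree -> juliet
i=7: BASE=foxtrot L=echo R=juliet all differ -> CONFLICT
Index 4 -> hotel

Answer: hotel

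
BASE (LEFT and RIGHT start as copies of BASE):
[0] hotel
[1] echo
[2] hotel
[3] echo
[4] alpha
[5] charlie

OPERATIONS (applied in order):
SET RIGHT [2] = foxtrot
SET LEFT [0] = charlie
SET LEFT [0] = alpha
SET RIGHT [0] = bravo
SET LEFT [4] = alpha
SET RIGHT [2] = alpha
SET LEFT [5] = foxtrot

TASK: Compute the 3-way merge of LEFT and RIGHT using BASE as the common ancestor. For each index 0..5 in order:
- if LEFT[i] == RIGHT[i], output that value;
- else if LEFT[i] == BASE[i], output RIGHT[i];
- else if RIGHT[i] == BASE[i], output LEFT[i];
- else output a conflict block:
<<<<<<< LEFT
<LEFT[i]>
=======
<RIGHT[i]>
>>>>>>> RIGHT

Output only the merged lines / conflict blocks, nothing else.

Answer: <<<<<<< LEFT
alpha
=======
bravo
>>>>>>> RIGHT
echo
alpha
echo
alpha
foxtrot

Derivation:
Final LEFT:  [alpha, echo, hotel, echo, alpha, foxtrot]
Final RIGHT: [bravo, echo, alpha, echo, alpha, charlie]
i=0: BASE=hotel L=alpha R=bravo all differ -> CONFLICT
i=1: L=echo R=echo -> agree -> echo
i=2: L=hotel=BASE, R=alpha -> take RIGHT -> alpha
i=3: L=echo R=echo -> agree -> echo
i=4: L=alpha R=alpha -> agree -> alpha
i=5: L=foxtrot, R=charlie=BASE -> take LEFT -> foxtrot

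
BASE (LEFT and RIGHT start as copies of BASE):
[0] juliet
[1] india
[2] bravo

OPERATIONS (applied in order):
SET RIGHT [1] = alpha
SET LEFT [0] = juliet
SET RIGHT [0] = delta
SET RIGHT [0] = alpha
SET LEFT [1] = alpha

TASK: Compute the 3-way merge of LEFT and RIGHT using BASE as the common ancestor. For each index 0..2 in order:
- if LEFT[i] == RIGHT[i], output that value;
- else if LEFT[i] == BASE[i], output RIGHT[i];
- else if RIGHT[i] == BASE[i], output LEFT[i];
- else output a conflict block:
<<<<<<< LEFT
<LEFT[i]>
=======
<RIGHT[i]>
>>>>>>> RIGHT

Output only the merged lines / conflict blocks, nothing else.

Answer: alpha
alpha
bravo

Derivation:
Final LEFT:  [juliet, alpha, bravo]
Final RIGHT: [alpha, alpha, bravo]
i=0: L=juliet=BASE, R=alpha -> take RIGHT -> alpha
i=1: L=alpha R=alpha -> agree -> alpha
i=2: L=bravo R=bravo -> agree -> bravo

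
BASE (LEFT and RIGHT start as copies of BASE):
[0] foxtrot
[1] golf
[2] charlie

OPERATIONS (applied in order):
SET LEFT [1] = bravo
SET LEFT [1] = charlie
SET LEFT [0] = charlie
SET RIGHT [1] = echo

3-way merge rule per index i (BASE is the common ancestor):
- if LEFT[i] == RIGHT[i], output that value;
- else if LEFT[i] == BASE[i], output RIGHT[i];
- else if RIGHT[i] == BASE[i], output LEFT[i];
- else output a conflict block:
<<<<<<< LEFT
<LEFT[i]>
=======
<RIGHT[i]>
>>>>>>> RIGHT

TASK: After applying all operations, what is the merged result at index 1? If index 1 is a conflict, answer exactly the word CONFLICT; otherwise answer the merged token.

Answer: CONFLICT

Derivation:
Final LEFT:  [charlie, charlie, charlie]
Final RIGHT: [foxtrot, echo, charlie]
i=0: L=charlie, R=foxtrot=BASE -> take LEFT -> charlie
i=1: BASE=golf L=charlie R=echo all differ -> CONFLICT
i=2: L=charlie R=charlie -> agree -> charlie
Index 1 -> CONFLICT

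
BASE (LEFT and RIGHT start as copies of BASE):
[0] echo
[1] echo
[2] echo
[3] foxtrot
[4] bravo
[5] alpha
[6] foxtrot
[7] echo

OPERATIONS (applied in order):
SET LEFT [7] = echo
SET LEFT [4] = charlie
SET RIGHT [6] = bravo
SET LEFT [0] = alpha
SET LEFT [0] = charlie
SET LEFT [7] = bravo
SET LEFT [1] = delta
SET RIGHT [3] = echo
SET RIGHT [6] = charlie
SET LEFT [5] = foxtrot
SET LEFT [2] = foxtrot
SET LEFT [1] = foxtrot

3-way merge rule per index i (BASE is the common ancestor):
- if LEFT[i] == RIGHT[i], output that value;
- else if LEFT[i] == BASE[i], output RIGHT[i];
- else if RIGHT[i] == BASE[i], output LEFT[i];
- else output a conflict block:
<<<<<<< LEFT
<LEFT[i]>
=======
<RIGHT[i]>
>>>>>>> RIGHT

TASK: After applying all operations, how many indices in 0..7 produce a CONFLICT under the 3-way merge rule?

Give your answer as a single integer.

Final LEFT:  [charlie, foxtrot, foxtrot, foxtrot, charlie, foxtrot, foxtrot, bravo]
Final RIGHT: [echo, echo, echo, echo, bravo, alpha, charlie, echo]
i=0: L=charlie, R=echo=BASE -> take LEFT -> charlie
i=1: L=foxtrot, R=echo=BASE -> take LEFT -> foxtrot
i=2: L=foxtrot, R=echo=BASE -> take LEFT -> foxtrot
i=3: L=foxtrot=BASE, R=echo -> take RIGHT -> echo
i=4: L=charlie, R=bravo=BASE -> take LEFT -> charlie
i=5: L=foxtrot, R=alpha=BASE -> take LEFT -> foxtrot
i=6: L=foxtrot=BASE, R=charlie -> take RIGHT -> charlie
i=7: L=bravo, R=echo=BASE -> take LEFT -> bravo
Conflict count: 0

Answer: 0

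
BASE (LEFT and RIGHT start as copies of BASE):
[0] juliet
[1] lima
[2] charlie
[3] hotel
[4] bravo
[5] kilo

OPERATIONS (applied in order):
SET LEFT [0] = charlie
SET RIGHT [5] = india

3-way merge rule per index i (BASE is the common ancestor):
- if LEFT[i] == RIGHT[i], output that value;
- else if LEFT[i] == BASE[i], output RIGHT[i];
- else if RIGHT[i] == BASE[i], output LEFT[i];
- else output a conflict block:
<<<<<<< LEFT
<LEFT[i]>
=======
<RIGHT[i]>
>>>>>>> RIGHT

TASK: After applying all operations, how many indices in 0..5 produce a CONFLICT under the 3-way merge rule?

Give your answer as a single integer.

Answer: 0

Derivation:
Final LEFT:  [charlie, lima, charlie, hotel, bravo, kilo]
Final RIGHT: [juliet, lima, charlie, hotel, bravo, india]
i=0: L=charlie, R=juliet=BASE -> take LEFT -> charlie
i=1: L=lima R=lima -> agree -> lima
i=2: L=charlie R=charlie -> agree -> charlie
i=3: L=hotel R=hotel -> agree -> hotel
i=4: L=bravo R=bravo -> agree -> bravo
i=5: L=kilo=BASE, R=india -> take RIGHT -> india
Conflict count: 0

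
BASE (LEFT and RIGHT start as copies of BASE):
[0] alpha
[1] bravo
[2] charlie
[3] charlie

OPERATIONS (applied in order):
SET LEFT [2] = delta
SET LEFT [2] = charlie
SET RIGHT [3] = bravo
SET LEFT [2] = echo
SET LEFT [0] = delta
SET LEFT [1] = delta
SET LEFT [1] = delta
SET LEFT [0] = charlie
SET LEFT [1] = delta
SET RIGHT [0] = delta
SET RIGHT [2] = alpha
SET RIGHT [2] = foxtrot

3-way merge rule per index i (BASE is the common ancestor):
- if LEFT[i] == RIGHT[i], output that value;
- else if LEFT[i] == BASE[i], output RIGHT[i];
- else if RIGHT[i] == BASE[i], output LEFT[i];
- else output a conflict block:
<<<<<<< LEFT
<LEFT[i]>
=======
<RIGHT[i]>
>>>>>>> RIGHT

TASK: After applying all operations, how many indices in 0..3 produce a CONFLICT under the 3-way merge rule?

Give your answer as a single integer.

Answer: 2

Derivation:
Final LEFT:  [charlie, delta, echo, charlie]
Final RIGHT: [delta, bravo, foxtrot, bravo]
i=0: BASE=alpha L=charlie R=delta all differ -> CONFLICT
i=1: L=delta, R=bravo=BASE -> take LEFT -> delta
i=2: BASE=charlie L=echo R=foxtrot all differ -> CONFLICT
i=3: L=charlie=BASE, R=bravo -> take RIGHT -> bravo
Conflict count: 2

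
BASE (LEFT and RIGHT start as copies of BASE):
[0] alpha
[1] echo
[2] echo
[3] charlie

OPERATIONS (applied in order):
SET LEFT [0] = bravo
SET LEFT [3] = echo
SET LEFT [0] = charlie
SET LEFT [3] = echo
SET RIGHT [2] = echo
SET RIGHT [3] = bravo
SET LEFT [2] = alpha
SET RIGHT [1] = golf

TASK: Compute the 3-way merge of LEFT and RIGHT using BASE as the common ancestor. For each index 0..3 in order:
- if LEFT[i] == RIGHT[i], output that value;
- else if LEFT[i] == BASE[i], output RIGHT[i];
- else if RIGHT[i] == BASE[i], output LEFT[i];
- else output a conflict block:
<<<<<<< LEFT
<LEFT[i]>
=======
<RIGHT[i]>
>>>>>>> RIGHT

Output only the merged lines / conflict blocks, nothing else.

Answer: charlie
golf
alpha
<<<<<<< LEFT
echo
=======
bravo
>>>>>>> RIGHT

Derivation:
Final LEFT:  [charlie, echo, alpha, echo]
Final RIGHT: [alpha, golf, echo, bravo]
i=0: L=charlie, R=alpha=BASE -> take LEFT -> charlie
i=1: L=echo=BASE, R=golf -> take RIGHT -> golf
i=2: L=alpha, R=echo=BASE -> take LEFT -> alpha
i=3: BASE=charlie L=echo R=bravo all differ -> CONFLICT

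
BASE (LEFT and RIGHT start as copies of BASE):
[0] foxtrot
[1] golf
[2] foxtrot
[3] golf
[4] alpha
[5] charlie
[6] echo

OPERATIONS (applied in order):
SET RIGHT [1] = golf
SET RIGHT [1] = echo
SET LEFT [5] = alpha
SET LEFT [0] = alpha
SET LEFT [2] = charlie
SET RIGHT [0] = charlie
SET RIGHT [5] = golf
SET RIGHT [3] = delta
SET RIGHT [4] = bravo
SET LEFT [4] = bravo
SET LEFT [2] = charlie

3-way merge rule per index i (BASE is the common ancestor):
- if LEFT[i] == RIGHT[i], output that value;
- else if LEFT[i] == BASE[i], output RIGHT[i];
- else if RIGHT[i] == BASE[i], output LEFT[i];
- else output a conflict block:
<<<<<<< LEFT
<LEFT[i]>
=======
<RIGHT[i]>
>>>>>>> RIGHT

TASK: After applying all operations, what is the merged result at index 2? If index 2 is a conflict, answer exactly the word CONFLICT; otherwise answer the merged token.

Answer: charlie

Derivation:
Final LEFT:  [alpha, golf, charlie, golf, bravo, alpha, echo]
Final RIGHT: [charlie, echo, foxtrot, delta, bravo, golf, echo]
i=0: BASE=foxtrot L=alpha R=charlie all differ -> CONFLICT
i=1: L=golf=BASE, R=echo -> take RIGHT -> echo
i=2: L=charlie, R=foxtrot=BASE -> take LEFT -> charlie
i=3: L=golf=BASE, R=delta -> take RIGHT -> delta
i=4: L=bravo R=bravo -> agree -> bravo
i=5: BASE=charlie L=alpha R=golf all differ -> CONFLICT
i=6: L=echo R=echo -> agree -> echo
Index 2 -> charlie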